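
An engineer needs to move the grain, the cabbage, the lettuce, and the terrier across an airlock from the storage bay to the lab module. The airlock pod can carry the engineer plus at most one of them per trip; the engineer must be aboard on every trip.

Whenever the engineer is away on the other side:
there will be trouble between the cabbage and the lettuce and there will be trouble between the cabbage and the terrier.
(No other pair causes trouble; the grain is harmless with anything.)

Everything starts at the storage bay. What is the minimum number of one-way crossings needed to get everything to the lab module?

9

Counting alone: the engineer can take at most 1 across per trip to the lab module, so moving all 4 needs at least 4 loaded trips out, with a return between consecutive ones — at least 7 crossings.
The safety rule pushes this higher. Following every safe sequence of crossings, the most of the 4 that can be at the lab module as the airlock pod arrives there on crossing 7 is 3 — never all 4.
So no plan with fewer than 9 crossings exists, and this one achieves 9:
1. Engineer goes to the lab module with the cabbage.
2. Engineer goes back to the storage bay alone.
3. Engineer goes to the lab module with the grain.
4. Engineer goes back to the storage bay alone.
5. Engineer goes to the lab module with the lettuce.
6. Engineer goes back to the storage bay with the cabbage.
7. Engineer goes to the lab module with the terrier.
8. Engineer goes back to the storage bay alone.
9. Engineer goes to the lab module with the cabbage.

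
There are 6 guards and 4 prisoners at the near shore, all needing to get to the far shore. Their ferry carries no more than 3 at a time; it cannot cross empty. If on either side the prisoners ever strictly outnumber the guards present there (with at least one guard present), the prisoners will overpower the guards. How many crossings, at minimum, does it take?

9

Counting alone: each trip to the far shore takes at most 3 across and each return brings at least 1 back, so after t trips out (and t−1 returns) at most 3t − (t−1) of the 10 are across; that first reaches 10 at t = 5, so at least 9 crossings are needed.
The plan below uses exactly 9 crossings, so it is optimal:
1. 2 prisoners → the far shore.  (the near shore: 6G 2P; the far shore: 0G 2P)
2. 1 prisoner ← the near shore.  (the near shore: 6G 3P; the far shore: 0G 1P)
3. 3 prisoners → the far shore.  (the near shore: 6G 0P; the far shore: 0G 4P)
4. 1 prisoner ← the near shore.  (the near shore: 6G 1P; the far shore: 0G 3P)
5. 3 guards → the far shore.  (the near shore: 3G 1P; the far shore: 3G 3P)
6. 1 prisoner ← the near shore.  (the near shore: 3G 2P; the far shore: 3G 2P)
7. 1 guard and 2 prisoners → the far shore.  (the near shore: 2G 0P; the far shore: 4G 4P)
8. 1 prisoner ← the near shore.  (the near shore: 2G 1P; the far shore: 4G 3P)
9. 2 guards and 1 prisoner → the far shore.  (the near shore: 0G 0P; the far shore: 6G 4P)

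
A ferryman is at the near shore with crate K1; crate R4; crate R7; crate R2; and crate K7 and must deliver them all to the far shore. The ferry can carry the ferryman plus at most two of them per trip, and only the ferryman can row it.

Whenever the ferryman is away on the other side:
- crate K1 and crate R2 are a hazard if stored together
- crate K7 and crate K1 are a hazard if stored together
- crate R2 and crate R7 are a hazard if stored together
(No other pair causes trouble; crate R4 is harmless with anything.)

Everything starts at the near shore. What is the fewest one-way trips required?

5

Counting alone: the ferryman can take at most 2 across per trip to the far shore, so moving all 5 needs at least 3 loaded trips out, with a return between consecutive ones — at least 5 crossings.
The plan below uses exactly 5 crossings, so it is optimal:
1. Ferryman goes to the far shore with crate K1 and crate R7.  [the near shore: crate K7, crate R2, crate R4 | the far shore: crate K1, crate R7]
2. Ferryman goes back to the near shore alone.  [the near shore: crate K7, crate R2, crate R4 | the far shore: crate K1, crate R7]
3. Ferryman goes to the far shore with crate R4.  [the near shore: crate K7, crate R2 | the far shore: crate K1, crate R4, crate R7]
4. Ferryman goes back to the near shore alone.  [the near shore: crate K7, crate R2 | the far shore: crate K1, crate R4, crate R7]
5. Ferryman goes to the far shore with crate K7 and crate R2.  [the near shore: — | the far shore: crate K1, crate K7, crate R2, crate R4, crate R7]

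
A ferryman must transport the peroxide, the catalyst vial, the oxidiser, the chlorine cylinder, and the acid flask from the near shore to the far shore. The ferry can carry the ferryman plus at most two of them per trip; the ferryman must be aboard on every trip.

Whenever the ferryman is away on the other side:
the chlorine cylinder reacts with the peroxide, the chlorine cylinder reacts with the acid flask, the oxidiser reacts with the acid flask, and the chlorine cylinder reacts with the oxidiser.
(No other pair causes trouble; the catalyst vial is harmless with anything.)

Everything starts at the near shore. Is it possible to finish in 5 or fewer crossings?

No

Counting alone: the ferryman can take at most 2 across per trip to the far shore, so moving all 5 needs at least 3 loaded trips out, with a return between consecutive ones — at least 5 crossings.
The safety rule pushes this higher. Following every safe sequence of crossings, the most of the 5 that can be at the far shore as the ferry arrives there on crossing 5 is 4 — never all 5.
So the move cannot be finished within 5 crossings. (The shortest complete plan takes 7:)
1. Ferryman goes to the far shore with the chlorine cylinder and the oxidiser.  [the near shore: the acid flask, the catalyst vial, the peroxide | the far shore: the chlorine cylinder, the oxidiser]
2. Ferryman goes back to the near shore with the oxidiser.  [the near shore: the acid flask, the catalyst vial, the oxidiser, the peroxide | the far shore: the chlorine cylinder]
3. Ferryman goes to the far shore with the oxidiser and the peroxide.  [the near shore: the acid flask, the catalyst vial | the far shore: the chlorine cylinder, the oxidiser, the peroxide]
4. Ferryman goes back to the near shore with the chlorine cylinder.  [the near shore: the acid flask, the catalyst vial, the chlorine cylinder | the far shore: the oxidiser, the peroxide]
5. Ferryman goes to the far shore with the catalyst vial and the chlorine cylinder.  [the near shore: the acid flask | the far shore: the catalyst vial, the chlorine cylinder, the oxidiser, the peroxide]
6. Ferryman goes back to the near shore with the chlorine cylinder.  [the near shore: the acid flask, the chlorine cylinder | the far shore: the catalyst vial, the oxidiser, the peroxide]
7. Ferryman goes to the far shore with the acid flask and the chlorine cylinder.  [the near shore: — | the far shore: the acid flask, the catalyst vial, the chlorine cylinder, the oxidiser, the peroxide]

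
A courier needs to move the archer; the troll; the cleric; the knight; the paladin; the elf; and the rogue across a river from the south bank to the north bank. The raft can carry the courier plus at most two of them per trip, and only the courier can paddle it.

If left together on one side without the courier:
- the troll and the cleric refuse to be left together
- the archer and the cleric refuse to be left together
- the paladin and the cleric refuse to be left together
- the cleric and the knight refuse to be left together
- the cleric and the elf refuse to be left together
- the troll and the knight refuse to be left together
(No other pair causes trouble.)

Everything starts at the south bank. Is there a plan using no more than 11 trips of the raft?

Yes — this plan uses 11 crossings (≤ 11):
1. Courier goes to the north bank with the cleric and the troll.
2. Courier goes back to the south bank with the troll.
3. Courier goes to the north bank with the archer and the troll.
4. Courier goes back to the south bank with the cleric.
5. Courier goes to the north bank with the cleric and the paladin.
6. Courier goes back to the south bank with the cleric.
7. Courier goes to the north bank with the cleric and the elf.
8. Courier goes back to the south bank with the cleric.
9. Courier goes to the north bank with the cleric and the rogue.
10. Courier goes back to the south bank with the cleric.
11. Courier goes to the north bank with the cleric and the knight.

Yes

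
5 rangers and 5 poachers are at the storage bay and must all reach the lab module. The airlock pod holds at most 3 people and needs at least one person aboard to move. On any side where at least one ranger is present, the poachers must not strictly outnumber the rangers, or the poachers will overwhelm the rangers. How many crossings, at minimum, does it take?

Counting alone: each trip to the lab module takes at most 3 across and each return brings at least 1 back, so after t trips out (and t−1 returns) at most 3t − (t−1) of the 10 are across; that first reaches 10 at t = 5, so at least 9 crossings are needed.
The safety rule pushes this higher. Following every safe sequence of crossings, the most of the 10 that can be at the lab module as the airlock pod arrives there on crossing 9 is 9 — never all 10.
So no plan with fewer than 11 crossings exists, and this one achieves 11:
1. 2 poachers → the lab module.  (the storage bay: 5R 3P; the lab module: 0R 2P)
2. 1 poacher ← the storage bay.  (the storage bay: 5R 4P; the lab module: 0R 1P)
3. 3 poachers → the lab module.  (the storage bay: 5R 1P; the lab module: 0R 4P)
4. 1 poacher ← the storage bay.  (the storage bay: 5R 2P; the lab module: 0R 3P)
5. 3 rangers → the lab module.  (the storage bay: 2R 2P; the lab module: 3R 3P)
6. 1 ranger and 1 poacher ← the storage bay.  (the storage bay: 3R 3P; the lab module: 2R 2P)
7. 3 rangers → the lab module.  (the storage bay: 0R 3P; the lab module: 5R 2P)
8. 1 poacher ← the storage bay.  (the storage bay: 0R 4P; the lab module: 5R 1P)
9. 2 poachers → the lab module.  (the storage bay: 0R 2P; the lab module: 5R 3P)
10. 1 poacher ← the storage bay.  (the storage bay: 0R 3P; the lab module: 5R 2P)
11. 3 poachers → the lab module.  (the storage bay: 0R 0P; the lab module: 5R 5P)

11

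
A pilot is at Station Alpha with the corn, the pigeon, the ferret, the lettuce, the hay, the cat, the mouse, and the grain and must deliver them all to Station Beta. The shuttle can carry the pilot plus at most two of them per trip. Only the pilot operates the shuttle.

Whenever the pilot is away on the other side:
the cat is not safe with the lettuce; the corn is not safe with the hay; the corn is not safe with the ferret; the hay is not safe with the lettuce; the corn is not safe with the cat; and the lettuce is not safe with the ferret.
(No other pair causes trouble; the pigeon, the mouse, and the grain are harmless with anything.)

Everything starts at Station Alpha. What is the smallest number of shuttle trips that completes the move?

9

Counting alone: the pilot can take at most 2 across per trip to Station Beta, so moving all 8 needs at least 4 loaded trips out, with a return between consecutive ones — at least 7 crossings.
The safety rule pushes this higher. Following every safe sequence of crossings, the most of the 8 that can be at Station Beta as the shuttle arrives there on crossing 7 is 7 — never all 8.
So no plan with fewer than 9 crossings exists, and this one achieves 9:
1. Pilot goes to Station Beta with the corn and the lettuce.
2. Pilot goes back to Station Alpha alone.
3. Pilot goes to Station Beta with the ferret and the pigeon.
4. Pilot goes back to Station Alpha with the corn and the lettuce.
5. Pilot goes to Station Beta with the cat and the hay.
6. Pilot goes back to Station Alpha alone.
7. Pilot goes to Station Beta with the grain and the mouse.
8. Pilot goes back to Station Alpha alone.
9. Pilot goes to Station Beta with the corn and the lettuce.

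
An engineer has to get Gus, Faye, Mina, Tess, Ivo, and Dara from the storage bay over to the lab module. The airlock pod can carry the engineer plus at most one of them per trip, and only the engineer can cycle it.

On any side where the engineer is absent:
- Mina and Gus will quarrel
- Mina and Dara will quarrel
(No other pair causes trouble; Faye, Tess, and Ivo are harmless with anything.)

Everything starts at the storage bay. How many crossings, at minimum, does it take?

Counting alone: the engineer can take at most 1 across per trip to the lab module, so moving all 6 needs at least 6 loaded trips out, with a return between consecutive ones — at least 11 crossings.
The safety rule pushes this higher. Following every safe sequence of crossings, the most of the 6 that can be at the lab module as the airlock pod arrives there on crossing 11 is 5 — never all 6.
So no plan with fewer than 13 crossings exists, and this one achieves 13:
1. Engineer goes to the lab module with Mina.  [the storage bay: Dara, Faye, Gus, Ivo, Tess | the lab module: Mina]
2. Engineer goes back to the storage bay alone.  [the storage bay: Dara, Faye, Gus, Ivo, Tess | the lab module: Mina]
3. Engineer goes to the lab module with Gus.  [the storage bay: Dara, Faye, Ivo, Tess | the lab module: Gus, Mina]
4. Engineer goes back to the storage bay with Mina.  [the storage bay: Dara, Faye, Ivo, Mina, Tess | the lab module: Gus]
5. Engineer goes to the lab module with Dara.  [the storage bay: Faye, Ivo, Mina, Tess | the lab module: Dara, Gus]
6. Engineer goes back to the storage bay alone.  [the storage bay: Faye, Ivo, Mina, Tess | the lab module: Dara, Gus]
7. Engineer goes to the lab module with Faye.  [the storage bay: Ivo, Mina, Tess | the lab module: Dara, Faye, Gus]
8. Engineer goes back to the storage bay alone.  [the storage bay: Ivo, Mina, Tess | the lab module: Dara, Faye, Gus]
9. Engineer goes to the lab module with Tess.  [the storage bay: Ivo, Mina | the lab module: Dara, Faye, Gus, Tess]
10. Engineer goes back to the storage bay alone.  [the storage bay: Ivo, Mina | the lab module: Dara, Faye, Gus, Tess]
11. Engineer goes to the lab module with Ivo.  [the storage bay: Mina | the lab module: Dara, Faye, Gus, Ivo, Tess]
12. Engineer goes back to the storage bay alone.  [the storage bay: Mina | the lab module: Dara, Faye, Gus, Ivo, Tess]
13. Engineer goes to the lab module with Mina.  [the storage bay: — | the lab module: Dara, Faye, Gus, Ivo, Mina, Tess]

13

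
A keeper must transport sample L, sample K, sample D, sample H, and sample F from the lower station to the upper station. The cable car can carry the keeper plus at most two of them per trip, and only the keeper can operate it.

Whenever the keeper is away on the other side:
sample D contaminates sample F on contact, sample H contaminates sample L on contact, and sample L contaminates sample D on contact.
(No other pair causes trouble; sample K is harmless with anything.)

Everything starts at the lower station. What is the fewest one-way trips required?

Counting alone: the keeper can take at most 2 across per trip to the upper station, so moving all 5 needs at least 3 loaded trips out, with a return between consecutive ones — at least 5 crossings.
The plan below uses exactly 5 crossings, so it is optimal:
1. Keeper goes to the upper station with sample D and sample L.  [the lower station: sample F, sample H, sample K | the upper station: sample D, sample L]
2. Keeper goes back to the lower station with sample L.  [the lower station: sample F, sample H, sample K, sample L | the upper station: sample D]
3. Keeper goes to the upper station with sample H and sample K.  [the lower station: sample F, sample L | the upper station: sample D, sample H, sample K]
4. Keeper goes back to the lower station alone.  [the lower station: sample F, sample L | the upper station: sample D, sample H, sample K]
5. Keeper goes to the upper station with sample F and sample L.  [the lower station: — | the upper station: sample D, sample F, sample H, sample K, sample L]

5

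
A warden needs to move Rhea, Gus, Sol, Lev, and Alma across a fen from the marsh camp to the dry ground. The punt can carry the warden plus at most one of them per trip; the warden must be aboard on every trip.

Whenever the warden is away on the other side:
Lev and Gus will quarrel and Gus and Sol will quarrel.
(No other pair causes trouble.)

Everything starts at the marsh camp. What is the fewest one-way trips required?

Counting alone: the warden can take at most 1 across per trip to the dry ground, so moving all 5 needs at least 5 loaded trips out, with a return between consecutive ones — at least 9 crossings.
The safety rule pushes this higher. Following every safe sequence of crossings, the most of the 5 that can be at the dry ground as the punt arrives there on crossing 9 is 4 — never all 5.
So no plan with fewer than 11 crossings exists, and this one achieves 11:
1. Warden goes to the dry ground with Gus.  [the marsh camp: Alma, Lev, Rhea, Sol | the dry ground: Gus]
2. Warden goes back to the marsh camp alone.  [the marsh camp: Alma, Lev, Rhea, Sol | the dry ground: Gus]
3. Warden goes to the dry ground with Rhea.  [the marsh camp: Alma, Lev, Sol | the dry ground: Gus, Rhea]
4. Warden goes back to the marsh camp alone.  [the marsh camp: Alma, Lev, Sol | the dry ground: Gus, Rhea]
5. Warden goes to the dry ground with Sol.  [the marsh camp: Alma, Lev | the dry ground: Gus, Rhea, Sol]
6. Warden goes back to the marsh camp with Gus.  [the marsh camp: Alma, Gus, Lev | the dry ground: Rhea, Sol]
7. Warden goes to the dry ground with Lev.  [the marsh camp: Alma, Gus | the dry ground: Lev, Rhea, Sol]
8. Warden goes back to the marsh camp alone.  [the marsh camp: Alma, Gus | the dry ground: Lev, Rhea, Sol]
9. Warden goes to the dry ground with Alma.  [the marsh camp: Gus | the dry ground: Alma, Lev, Rhea, Sol]
10. Warden goes back to the marsh camp alone.  [the marsh camp: Gus | the dry ground: Alma, Lev, Rhea, Sol]
11. Warden goes to the dry ground with Gus.  [the marsh camp: — | the dry ground: Alma, Gus, Lev, Rhea, Sol]

11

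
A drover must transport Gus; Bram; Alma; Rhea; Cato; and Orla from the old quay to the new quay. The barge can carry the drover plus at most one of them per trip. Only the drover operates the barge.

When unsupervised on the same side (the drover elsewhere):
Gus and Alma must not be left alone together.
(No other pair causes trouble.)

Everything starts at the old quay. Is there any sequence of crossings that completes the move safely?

1. Drover goes to the new quay with Gus.  [the old quay: Alma, Bram, Cato, Orla, Rhea | the new quay: Gus]
2. Drover goes back to the old quay alone.  [the old quay: Alma, Bram, Cato, Orla, Rhea | the new quay: Gus]
3. Drover goes to the new quay with Bram.  [the old quay: Alma, Cato, Orla, Rhea | the new quay: Bram, Gus]
4. Drover goes back to the old quay alone.  [the old quay: Alma, Cato, Orla, Rhea | the new quay: Bram, Gus]
5. Drover goes to the new quay with Rhea.  [the old quay: Alma, Cato, Orla | the new quay: Bram, Gus, Rhea]
6. Drover goes back to the old quay alone.  [the old quay: Alma, Cato, Orla | the new quay: Bram, Gus, Rhea]
7. Drover goes to the new quay with Cato.  [the old quay: Alma, Orla | the new quay: Bram, Cato, Gus, Rhea]
8. Drover goes back to the old quay alone.  [the old quay: Alma, Orla | the new quay: Bram, Cato, Gus, Rhea]
9. Drover goes to the new quay with Orla.  [the old quay: Alma | the new quay: Bram, Cato, Gus, Orla, Rhea]
10. Drover goes back to the old quay alone.  [the old quay: Alma | the new quay: Bram, Cato, Gus, Orla, Rhea]
11. Drover goes to the new quay with Alma.  [the old quay: — | the new quay: Alma, Bram, Cato, Gus, Orla, Rhea]

Yes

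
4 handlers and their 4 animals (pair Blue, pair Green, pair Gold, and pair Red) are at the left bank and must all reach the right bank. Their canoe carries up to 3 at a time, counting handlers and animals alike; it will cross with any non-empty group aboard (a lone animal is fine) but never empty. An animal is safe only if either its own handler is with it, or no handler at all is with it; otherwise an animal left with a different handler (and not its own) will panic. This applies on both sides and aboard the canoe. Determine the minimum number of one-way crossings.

Counting alone: each trip to the right bank takes at most 3 across and each return brings at least 1 back, so after t trips out (and t−1 returns) at most 3t − (t−1) of the 8 are across; that first reaches 8 at t = 4, so at least 7 crossings are needed.
The safety rule pushes this higher. Following every safe sequence of crossings, the most of the 8 that can be at the right bank as the canoe arrives there on crossing 7 is 7 — never all 8.
So no plan with fewer than 9 crossings exists, and this one achieves 9:
1. animal Blue and handler Blue cross → the right bank.
2. handler Blue crosses ← the left bank.
3. animal Green, handler Blue, and handler Green cross → the right bank.
4. animal Blue and handler Blue cross ← the left bank.
5. handler Blue, handler Gold, and handler Red cross → the right bank.
6. animal Green crosses ← the left bank.
7. animal Blue and animal Green cross → the right bank.
8. animal Blue crosses ← the left bank.
9. animal Blue, animal Gold, and animal Red cross → the right bank.

9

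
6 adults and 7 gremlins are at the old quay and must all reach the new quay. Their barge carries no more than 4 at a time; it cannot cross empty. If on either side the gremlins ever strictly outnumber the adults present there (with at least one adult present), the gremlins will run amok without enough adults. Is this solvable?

No

The gremlins already outnumber the adults at the old quay before anyone moves, so the starting position itself is disallowed.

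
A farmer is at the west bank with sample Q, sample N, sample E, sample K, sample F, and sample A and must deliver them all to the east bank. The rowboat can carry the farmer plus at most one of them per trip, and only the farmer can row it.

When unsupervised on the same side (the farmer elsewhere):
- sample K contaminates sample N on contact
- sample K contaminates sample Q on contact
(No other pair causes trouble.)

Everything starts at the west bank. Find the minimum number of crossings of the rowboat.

Counting alone: the farmer can take at most 1 across per trip to the east bank, so moving all 6 needs at least 6 loaded trips out, with a return between consecutive ones — at least 11 crossings.
The safety rule pushes this higher. Following every safe sequence of crossings, the most of the 6 that can be at the east bank as the rowboat arrives there on crossing 11 is 5 — never all 6.
So no plan with fewer than 13 crossings exists, and this one achieves 13:
1. Farmer goes to the east bank with sample K.  [the west bank: sample A, sample E, sample F, sample N, sample Q | the east bank: sample K]
2. Farmer goes back to the west bank alone.  [the west bank: sample A, sample E, sample F, sample N, sample Q | the east bank: sample K]
3. Farmer goes to the east bank with sample Q.  [the west bank: sample A, sample E, sample F, sample N | the east bank: sample K, sample Q]
4. Farmer goes back to the west bank with sample K.  [the west bank: sample A, sample E, sample F, sample K, sample N | the east bank: sample Q]
5. Farmer goes to the east bank with sample N.  [the west bank: sample A, sample E, sample F, sample K | the east bank: sample N, sample Q]
6. Farmer goes back to the west bank alone.  [the west bank: sample A, sample E, sample F, sample K | the east bank: sample N, sample Q]
7. Farmer goes to the east bank with sample E.  [the west bank: sample A, sample F, sample K | the east bank: sample E, sample N, sample Q]
8. Farmer goes back to the west bank alone.  [the west bank: sample A, sample F, sample K | the east bank: sample E, sample N, sample Q]
9. Farmer goes to the east bank with sample F.  [the west bank: sample A, sample K | the east bank: sample E, sample F, sample N, sample Q]
10. Farmer goes back to the west bank alone.  [the west bank: sample A, sample K | the east bank: sample E, sample F, sample N, sample Q]
11. Farmer goes to the east bank with sample A.  [the west bank: sample K | the east bank: sample A, sample E, sample F, sample N, sample Q]
12. Farmer goes back to the west bank alone.  [the west bank: sample K | the east bank: sample A, sample E, sample F, sample N, sample Q]
13. Farmer goes to the east bank with sample K.  [the west bank: — | the east bank: sample A, sample E, sample F, sample K, sample N, sample Q]

13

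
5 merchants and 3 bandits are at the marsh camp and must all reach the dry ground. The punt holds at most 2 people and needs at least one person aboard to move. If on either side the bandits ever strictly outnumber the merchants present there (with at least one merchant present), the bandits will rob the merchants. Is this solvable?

Yes

1. 2 bandits → the dry ground.  (the marsh camp: 5M 1B; the dry ground: 0M 2B)
2. 1 bandit ← the marsh camp.  (the marsh camp: 5M 2B; the dry ground: 0M 1B)
3. 2 bandits → the dry ground.  (the marsh camp: 5M 0B; the dry ground: 0M 3B)
4. 1 bandit ← the marsh camp.  (the marsh camp: 5M 1B; the dry ground: 0M 2B)
5. 2 merchants → the dry ground.  (the marsh camp: 3M 1B; the dry ground: 2M 2B)
6. 1 bandit ← the marsh camp.  (the marsh camp: 3M 2B; the dry ground: 2M 1B)
7. 1 merchant and 1 bandit → the dry ground.  (the marsh camp: 2M 1B; the dry ground: 3M 2B)
8. 1 bandit ← the marsh camp.  (the marsh camp: 2M 2B; the dry ground: 3M 1B)
9. 2 bandits → the dry ground.  (the marsh camp: 2M 0B; the dry ground: 3M 3B)
10. 1 bandit ← the marsh camp.  (the marsh camp: 2M 1B; the dry ground: 3M 2B)
11. 1 merchant and 1 bandit → the dry ground.  (the marsh camp: 1M 0B; the dry ground: 4M 3B)
12. 1 bandit ← the marsh camp.  (the marsh camp: 1M 1B; the dry ground: 4M 2B)
13. 1 merchant and 1 bandit → the dry ground.  (the marsh camp: 0M 0B; the dry ground: 5M 3B)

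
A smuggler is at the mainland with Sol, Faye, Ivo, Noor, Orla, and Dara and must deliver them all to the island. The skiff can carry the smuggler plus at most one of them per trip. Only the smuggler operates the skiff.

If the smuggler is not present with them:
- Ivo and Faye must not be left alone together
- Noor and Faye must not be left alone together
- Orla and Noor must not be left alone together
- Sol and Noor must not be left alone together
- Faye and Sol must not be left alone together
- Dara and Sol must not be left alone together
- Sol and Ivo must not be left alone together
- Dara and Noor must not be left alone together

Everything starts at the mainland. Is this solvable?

No

Whatever the first load, the items left behind include a forbidden pair without the smuggler. No opening move is safe, so no plan exists.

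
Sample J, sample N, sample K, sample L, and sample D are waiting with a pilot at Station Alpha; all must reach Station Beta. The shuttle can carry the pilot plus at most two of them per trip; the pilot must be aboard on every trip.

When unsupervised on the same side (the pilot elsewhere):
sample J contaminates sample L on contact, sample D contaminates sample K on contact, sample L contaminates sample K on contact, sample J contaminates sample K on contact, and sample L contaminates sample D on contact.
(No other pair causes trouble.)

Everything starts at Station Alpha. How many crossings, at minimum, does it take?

7

Counting alone: the pilot can take at most 2 across per trip to Station Beta, so moving all 5 needs at least 3 loaded trips out, with a return between consecutive ones — at least 5 crossings.
The safety rule pushes this higher. Following every safe sequence of crossings, the most of the 5 that can be at Station Beta as the shuttle arrives there on crossing 5 is 4 — never all 5.
So no plan with fewer than 7 crossings exists, and this one achieves 7:
1. Pilot goes to Station Beta with sample K and sample L.
2. Pilot goes back to Station Alpha with sample K.
3. Pilot goes to Station Beta with sample D and sample J.
4. Pilot goes back to Station Alpha with sample L.
5. Pilot goes to Station Beta with sample K and sample N.
6. Pilot goes back to Station Alpha with sample K.
7. Pilot goes to Station Beta with sample K and sample L.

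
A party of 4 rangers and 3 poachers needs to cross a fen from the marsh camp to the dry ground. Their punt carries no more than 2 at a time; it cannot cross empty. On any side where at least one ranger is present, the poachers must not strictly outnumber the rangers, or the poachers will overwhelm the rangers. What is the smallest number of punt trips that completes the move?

Counting alone: each trip to the dry ground takes at most 2 across and each return brings at least 1 back, so after t trips out (and t−1 returns) at most 2t − (t−1) of the 7 are across; that first reaches 7 at t = 6, so at least 11 crossings are needed.
The plan below uses exactly 11 crossings, so it is optimal:
1. 2 poachers → the dry ground.  (the marsh camp: 4R 1P; the dry ground: 0R 2P)
2. 1 poacher ← the marsh camp.  (the marsh camp: 4R 2P; the dry ground: 0R 1P)
3. 2 poachers → the dry ground.  (the marsh camp: 4R 0P; the dry ground: 0R 3P)
4. 1 poacher ← the marsh camp.  (the marsh camp: 4R 1P; the dry ground: 0R 2P)
5. 2 rangers → the dry ground.  (the marsh camp: 2R 1P; the dry ground: 2R 2P)
6. 1 poacher ← the marsh camp.  (the marsh camp: 2R 2P; the dry ground: 2R 1P)
7. 1 ranger and 1 poacher → the dry ground.  (the marsh camp: 1R 1P; the dry ground: 3R 2P)
8. 1 ranger ← the marsh camp.  (the marsh camp: 2R 1P; the dry ground: 2R 2P)
9. 1 ranger and 1 poacher → the dry ground.  (the marsh camp: 1R 0P; the dry ground: 3R 3P)
10. 1 poacher ← the marsh camp.  (the marsh camp: 1R 1P; the dry ground: 3R 2P)
11. 1 ranger and 1 poacher → the dry ground.  (the marsh camp: 0R 0P; the dry ground: 4R 3P)

11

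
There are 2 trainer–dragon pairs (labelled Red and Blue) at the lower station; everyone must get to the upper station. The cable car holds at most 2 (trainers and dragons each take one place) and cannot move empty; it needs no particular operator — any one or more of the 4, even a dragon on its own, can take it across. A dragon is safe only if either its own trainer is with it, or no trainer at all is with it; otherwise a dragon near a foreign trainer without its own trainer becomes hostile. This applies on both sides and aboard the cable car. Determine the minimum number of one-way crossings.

5

Counting alone: each trip to the upper station takes at most 2 across and each return brings at least 1 back, so after t trips out (and t−1 returns) at most 2t − (t−1) of the 4 are across; that first reaches 4 at t = 3, so at least 5 crossings are needed.
The plan below uses exactly 5 crossings, so it is optimal:
1. dragon Red and trainer Red cross → the upper station.
2. trainer Red crosses ← the lower station.
3. trainer Blue and trainer Red cross → the upper station.
4. trainer Blue crosses ← the lower station.
5. dragon Blue and trainer Blue cross → the upper station.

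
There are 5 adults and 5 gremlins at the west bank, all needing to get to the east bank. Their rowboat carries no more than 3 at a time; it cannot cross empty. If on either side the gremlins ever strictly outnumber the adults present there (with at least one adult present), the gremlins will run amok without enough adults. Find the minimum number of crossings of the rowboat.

Counting alone: each trip to the east bank takes at most 3 across and each return brings at least 1 back, so after t trips out (and t−1 returns) at most 3t − (t−1) of the 10 are across; that first reaches 10 at t = 5, so at least 9 crossings are needed.
The safety rule pushes this higher. Following every safe sequence of crossings, the most of the 10 that can be at the east bank as the rowboat arrives there on crossing 9 is 9 — never all 10.
So no plan with fewer than 11 crossings exists, and this one achieves 11:
1. 2 gremlins → the east bank.  (the west bank: 5A 3G; the east bank: 0A 2G)
2. 1 gremlin ← the west bank.  (the west bank: 5A 4G; the east bank: 0A 1G)
3. 3 gremlins → the east bank.  (the west bank: 5A 1G; the east bank: 0A 4G)
4. 1 gremlin ← the west bank.  (the west bank: 5A 2G; the east bank: 0A 3G)
5. 3 adults → the east bank.  (the west bank: 2A 2G; the east bank: 3A 3G)
6. 1 adult and 1 gremlin ← the west bank.  (the west bank: 3A 3G; the east bank: 2A 2G)
7. 3 adults → the east bank.  (the west bank: 0A 3G; the east bank: 5A 2G)
8. 1 gremlin ← the west bank.  (the west bank: 0A 4G; the east bank: 5A 1G)
9. 2 gremlins → the east bank.  (the west bank: 0A 2G; the east bank: 5A 3G)
10. 1 gremlin ← the west bank.  (the west bank: 0A 3G; the east bank: 5A 2G)
11. 3 gremlins → the east bank.  (the west bank: 0A 0G; the east bank: 5A 5G)

11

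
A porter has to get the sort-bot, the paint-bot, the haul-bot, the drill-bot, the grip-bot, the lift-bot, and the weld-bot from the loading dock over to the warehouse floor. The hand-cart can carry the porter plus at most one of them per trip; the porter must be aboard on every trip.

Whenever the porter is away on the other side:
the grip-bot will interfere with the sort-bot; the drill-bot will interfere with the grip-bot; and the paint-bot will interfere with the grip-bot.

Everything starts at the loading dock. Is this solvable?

No

Following every safe sequence of crossings from the start, the most of the 7 that can be at the warehouse floor as the hand-cart arrives there on crossings 1, 3, 5, 7, 9 is 1, 2, 3, 4, 5 respectively; the best ever achieved is 5 of 7.
From crossing 11 on, no configuration arises that was not already reachable earlier: only 72 distinct safe configurations (who is on which side, and where the hand-cart is) can ever be reached, none of them has everyone across, and every continuation just revisits them. So no valid plan exists.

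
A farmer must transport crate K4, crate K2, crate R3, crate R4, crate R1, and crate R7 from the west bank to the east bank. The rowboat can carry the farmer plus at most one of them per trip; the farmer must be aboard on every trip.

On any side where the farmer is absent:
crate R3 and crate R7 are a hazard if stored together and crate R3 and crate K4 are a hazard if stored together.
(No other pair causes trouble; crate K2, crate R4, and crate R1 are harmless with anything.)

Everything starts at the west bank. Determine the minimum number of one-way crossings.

13

Counting alone: the farmer can take at most 1 across per trip to the east bank, so moving all 6 needs at least 6 loaded trips out, with a return between consecutive ones — at least 11 crossings.
The safety rule pushes this higher. Following every safe sequence of crossings, the most of the 6 that can be at the east bank as the rowboat arrives there on crossing 11 is 5 — never all 6.
So no plan with fewer than 13 crossings exists, and this one achieves 13:
1. Farmer goes to the east bank with crate R3.
2. Farmer goes back to the west bank alone.
3. Farmer goes to the east bank with crate K4.
4. Farmer goes back to the west bank with crate R3.
5. Farmer goes to the east bank with crate R7.
6. Farmer goes back to the west bank alone.
7. Farmer goes to the east bank with crate K2.
8. Farmer goes back to the west bank alone.
9. Farmer goes to the east bank with crate R4.
10. Farmer goes back to the west bank alone.
11. Farmer goes to the east bank with crate R1.
12. Farmer goes back to the west bank alone.
13. Farmer goes to the east bank with crate R3.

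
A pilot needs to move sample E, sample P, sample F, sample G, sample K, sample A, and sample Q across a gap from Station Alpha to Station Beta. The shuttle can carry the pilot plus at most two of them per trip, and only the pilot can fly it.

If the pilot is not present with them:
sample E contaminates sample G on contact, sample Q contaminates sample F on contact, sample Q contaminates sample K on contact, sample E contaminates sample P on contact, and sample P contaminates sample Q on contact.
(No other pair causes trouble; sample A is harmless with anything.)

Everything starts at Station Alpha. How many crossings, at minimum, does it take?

9

Counting alone: the pilot can take at most 2 across per trip to Station Beta, so moving all 7 needs at least 4 loaded trips out, with a return between consecutive ones — at least 7 crossings.
The safety rule pushes this higher. Following every safe sequence of crossings, the most of the 7 that can be at Station Beta as the shuttle arrives there on crossing 7 is 6 — never all 7.
So no plan with fewer than 9 crossings exists, and this one achieves 9:
1. Pilot goes to Station Beta with sample E and sample Q.
2. Pilot goes back to Station Alpha alone.
3. Pilot goes to Station Beta with sample F.
4. Pilot goes back to Station Alpha with sample Q.
5. Pilot goes to Station Beta with sample K and sample P.
6. Pilot goes back to Station Alpha with sample E.
7. Pilot goes to Station Beta with sample A and sample G.
8. Pilot goes back to Station Alpha alone.
9. Pilot goes to Station Beta with sample E and sample Q.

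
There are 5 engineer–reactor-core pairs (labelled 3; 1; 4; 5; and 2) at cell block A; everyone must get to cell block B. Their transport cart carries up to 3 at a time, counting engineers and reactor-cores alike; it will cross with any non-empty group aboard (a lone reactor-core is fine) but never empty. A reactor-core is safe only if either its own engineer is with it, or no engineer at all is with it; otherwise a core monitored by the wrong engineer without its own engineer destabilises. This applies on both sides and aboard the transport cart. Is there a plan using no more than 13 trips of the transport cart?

Yes

Yes — this plan uses 11 crossings (≤ 13):
1. engineer 3 and reactor-core 3 cross → cell block B.
2. engineer 3 crosses ← cell block A.
3. reactor-core 1, reactor-core 4, and reactor-core 5 cross → cell block B.
4. reactor-core 3 crosses ← cell block A.
5. engineer 1, engineer 4, and engineer 5 cross → cell block B.
6. engineer 1 and reactor-core 1 cross ← cell block A.
7. engineer 1, engineer 2, and engineer 3 cross → cell block B.
8. reactor-core 4 crosses ← cell block A.
9. reactor-core 1 and reactor-core 3 cross → cell block B.
10. reactor-core 3 crosses ← cell block A.
11. reactor-core 2, reactor-core 3, and reactor-core 4 cross → cell block B.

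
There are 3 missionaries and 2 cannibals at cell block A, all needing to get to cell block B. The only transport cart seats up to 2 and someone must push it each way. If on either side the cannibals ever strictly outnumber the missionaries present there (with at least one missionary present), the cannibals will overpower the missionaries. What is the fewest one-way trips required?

Counting alone: each trip to cell block B takes at most 2 across and each return brings at least 1 back, so after t trips out (and t−1 returns) at most 2t − (t−1) of the 5 are across; that first reaches 5 at t = 4, so at least 7 crossings are needed.
The plan below uses exactly 7 crossings, so it is optimal:
1. 2 cannibals → cell block B.  (cell block A: 3M 0C; cell block B: 0M 2C)
2. 1 cannibal ← cell block A.  (cell block A: 3M 1C; cell block B: 0M 1C)
3. 2 missionaries → cell block B.  (cell block A: 1M 1C; cell block B: 2M 1C)
4. 1 missionary ← cell block A.  (cell block A: 2M 1C; cell block B: 1M 1C)
5. 1 missionary and 1 cannibal → cell block B.  (cell block A: 1M 0C; cell block B: 2M 2C)
6. 1 cannibal ← cell block A.  (cell block A: 1M 1C; cell block B: 2M 1C)
7. 1 missionary and 1 cannibal → cell block B.  (cell block A: 0M 0C; cell block B: 3M 2C)

7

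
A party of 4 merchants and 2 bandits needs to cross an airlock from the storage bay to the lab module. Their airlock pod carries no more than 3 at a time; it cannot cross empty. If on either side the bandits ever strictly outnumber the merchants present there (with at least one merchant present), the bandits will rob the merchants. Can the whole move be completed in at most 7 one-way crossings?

Yes — this plan uses 5 crossings (≤ 7):
1. 2 bandits → the lab module.  (the storage bay: 4M 0B; the lab module: 0M 2B)
2. 1 bandit ← the storage bay.  (the storage bay: 4M 1B; the lab module: 0M 1B)
3. 2 merchants and 1 bandit → the lab module.  (the storage bay: 2M 0B; the lab module: 2M 2B)
4. 1 bandit ← the storage bay.  (the storage bay: 2M 1B; the lab module: 2M 1B)
5. 2 merchants and 1 bandit → the lab module.  (the storage bay: 0M 0B; the lab module: 4M 2B)

Yes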